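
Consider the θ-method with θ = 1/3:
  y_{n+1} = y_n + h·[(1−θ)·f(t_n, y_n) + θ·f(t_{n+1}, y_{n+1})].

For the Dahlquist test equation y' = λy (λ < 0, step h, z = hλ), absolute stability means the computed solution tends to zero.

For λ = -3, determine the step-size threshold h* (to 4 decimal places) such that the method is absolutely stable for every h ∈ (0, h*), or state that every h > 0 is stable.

(-6.0000,0); λ=-3 ⇒ h* = (6)/3 = 2.0000.

On y'=λy, z=hλ:
  y_{n+1} = y_n + z·[2/3·y_n + 1/3·y_{n+1}] ⇒ (1 − 1/3z)y_{n+1} = (1 + 2/3z)y_n
  R(z) = (1 + 2/3z)/(1 − 1/3z).

Need |R(x)|<1, x<0.
x=-1.14: |R|=0.1739
R=−1: 1+2/3x = −1+1/3x ⇒ -1/3x=2 ⇒ x=2/(-1/3)=-6.0000
Confirm numerically:
  x=-5.026: |R|=0.87864 <1
  x=-3.380: |R|=0.58934 <1
  x=-2.583: |R|=0.38796 <1
  x=-6.593: |R|=1.06182 >1
  x=-6.489: |R|=1.05153 >1
  x=-6.037: |R|=1.00409 >1
Stable set (-6.0000, 0).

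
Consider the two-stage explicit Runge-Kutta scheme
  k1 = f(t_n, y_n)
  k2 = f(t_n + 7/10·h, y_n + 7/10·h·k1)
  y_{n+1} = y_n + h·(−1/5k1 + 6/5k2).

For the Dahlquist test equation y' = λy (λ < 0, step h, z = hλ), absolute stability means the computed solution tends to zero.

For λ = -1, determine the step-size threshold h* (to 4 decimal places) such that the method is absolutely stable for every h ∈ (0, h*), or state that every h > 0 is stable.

With y'=λy (z=hλ):
  k1=λy_n ⇒ h·k1=z·y_n;  k2=λ(1+7/10z)y_n ⇒ h·k2=z(1+7/10z)y_n
  y_{n+1}/y_n = 1 − 1/5z + 6/5z(1+7/10z) = 1 + z + 21/25z²
  Hence R(z) = 1 + z + 21/25z².

Find x<0 with |R(x)|<1.
x=-0.49: |R|=0.7117
R=1: x+21/25x²=0 ⇒ x=−25/21=-1.1905; min R=1−1/(4·21/25)=0.7024>−1
Confirm numerically:
  x=-1.052: |R|=0.87763 <1
  x=-0.816: |R|=0.74332 <1
  x=-0.563: |R|=0.70325 <1
  x=-1.719: |R|=1.76317 >1
  x=-1.615: |R|=1.57591 >1
  x=-1.251: |R|=1.06360 >1
Stable set (-1.1905, 0).

(-1.1905,0); λ=-1 ⇒ h* = (25/21)/1 = 1.1905.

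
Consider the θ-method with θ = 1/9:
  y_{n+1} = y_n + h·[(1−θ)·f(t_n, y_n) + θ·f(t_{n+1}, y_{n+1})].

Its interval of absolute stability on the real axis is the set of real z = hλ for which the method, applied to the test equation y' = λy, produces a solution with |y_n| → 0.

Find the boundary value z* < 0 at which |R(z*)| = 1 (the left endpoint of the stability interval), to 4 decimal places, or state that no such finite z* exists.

Set f=λy, z=hλ:
  y_{n+1} = y_n + z·[8/9·y_n + 1/9·y_{n+1}] ⇒ (1 − 1/9z)y_{n+1} = (1 + 8/9z)y_n
  ⇒ R(z) = (1 + 8/9z)/(1 − 1/9z).

Solve |R(x)|<1 on ℝ⁻.
x=-1.27: |R|=0.1130
R=−1: 1+8/9x = −1+1/9x ⇒ -7/9x=2 ⇒ x=2/(-7/9)=-2.5714
Confirm numerically:
  x=-2.481: |R|=0.94487 <1
  x=-1.577: |R|=0.34187 <1
  x=-1.456: |R|=0.25325 <1
  x=-3.121: |R|=1.31738 >1
  x=-2.728: |R|=1.09345 >1
So |R|<1 on (-2.5714, 0).

z* = -2.5714.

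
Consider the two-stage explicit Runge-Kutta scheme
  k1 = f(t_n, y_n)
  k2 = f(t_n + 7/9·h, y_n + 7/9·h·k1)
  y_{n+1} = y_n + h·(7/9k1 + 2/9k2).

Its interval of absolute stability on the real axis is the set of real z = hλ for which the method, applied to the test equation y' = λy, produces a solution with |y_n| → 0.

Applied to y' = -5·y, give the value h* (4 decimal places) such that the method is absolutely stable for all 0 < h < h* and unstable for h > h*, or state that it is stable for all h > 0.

(-5.7857,0); λ=-5 ⇒ h* = (81/14)/5 = 1.1571.

With y'=λy (z=hλ):
  k1=λy_n ⇒ h·k1=z·y_n;  k2=λ(1+7/9z)y_n ⇒ h·k2=z(1+7/9z)y_n
  y_{n+1}/y_n = 1 + 7/9z + 2/9z(1+7/9z) = 1 + z + 14/81z²
  ⇒ R(z) = 1 + z + 14/81z².

Boundary: |R(x)|=1, x<0.
x=-1.51: |R|=0.1159
R=1: x+14/81x²=0 ⇒ x=−81/14=-5.7857; min R=1−1/(4·14/81)=-0.4464>−1
Confirm numerically:
  x=-5.326: |R|=0.57681 <1
  x=-3.868: |R|=0.28207 <1
  x=-2.648: |R|=0.43607 <1
  x=-6.377: |R|=1.65171 >1
  x=-6.218: |R|=1.46458 >1
  x=-6.008: |R|=1.23083 >1
Stable set (-5.7857, 0).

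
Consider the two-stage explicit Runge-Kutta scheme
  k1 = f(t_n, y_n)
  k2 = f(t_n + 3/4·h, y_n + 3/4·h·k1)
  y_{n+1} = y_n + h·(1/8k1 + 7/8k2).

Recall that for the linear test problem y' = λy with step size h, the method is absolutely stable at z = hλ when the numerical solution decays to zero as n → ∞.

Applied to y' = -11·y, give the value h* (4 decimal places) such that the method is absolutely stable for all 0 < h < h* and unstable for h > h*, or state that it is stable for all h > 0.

Set f=λy, z=hλ:
  k1=λy_n ⇒ h·k1=z·y_n;  k2=λ(1+3/4z)y_n ⇒ h·k2=z(1+3/4z)y_n
  y_{n+1}/y_n = 1 + 1/8z + 7/8z(1+3/4z) = 1 + z + 21/32z²
  so R(z) = 1 + z + 21/32z².

Solve |R(x)|<1 on ℝ⁻.
x=-1.08: |R|=0.6854
R=1: x+21/32x²=0 ⇒ x=−32/21=-1.5238; min R=1−1/(4·21/32)=0.6190>−1
Confirm numerically:
  x=-1.354: |R|=0.84911 <1
  x=-1.335: |R|=0.83459 <1
  x=-1.100: |R|=0.69406 <1
  x=-0.813: |R|=0.62076 <1
  x=-1.999: |R|=1.62338 >1
  x=-1.847: |R|=1.39174 >1
  x=-1.625: |R|=1.10791 >1
So |R|<1 on (-1.5238, 0).

(-1.5238,0); λ=-11 ⇒ h* = (32/21)/11 = 0.1385.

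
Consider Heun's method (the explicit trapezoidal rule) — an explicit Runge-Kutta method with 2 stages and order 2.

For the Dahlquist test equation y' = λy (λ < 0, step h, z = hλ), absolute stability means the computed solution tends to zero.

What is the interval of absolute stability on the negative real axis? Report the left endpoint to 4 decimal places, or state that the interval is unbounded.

(-2.0000, 0).

With y'=λy (z=hλ):
  order 2, 2-stage ⇒ R(z)=1+z+z^2/2
  (e.g. R(-0.74)=0.53380, |R|=0.53380)

Boundary: |R(x)|=1, x<0.
x=-0.74: |R|=0.5338
|R(-1.96)|=0.9608 |R(-1.7)|=0.7450 |R(-1.43)|=0.5924
Bisect:
  x_lo=-2.8029 |R|=2.1251  x_hi=-0.3491 |R|=0.7118
  mid=-1.57597 |R|=0.66587 →hi
  mid=-2.18942 |R|=1.20735 →lo
  mid=-1.88269 |R|=0.88957 →hi
  mid=-2.03605 |R|=1.03670 →lo
  mid=-1.95937 |R|=0.96020 →hi
  mid=-1.99771 |R|=0.99772 →hi
  mid=-2.01688 |R|=1.01703 →lo
  ...
  [-2.00011,-1.99996] ⇒ x*=-2.0000
Interval (-2.0000, 0).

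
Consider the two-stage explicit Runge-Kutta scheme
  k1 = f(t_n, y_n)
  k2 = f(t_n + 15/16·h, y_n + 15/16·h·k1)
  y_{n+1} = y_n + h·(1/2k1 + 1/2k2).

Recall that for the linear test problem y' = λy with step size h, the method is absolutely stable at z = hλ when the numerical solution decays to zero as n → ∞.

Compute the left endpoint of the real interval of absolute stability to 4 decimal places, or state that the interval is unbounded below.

With y'=λy (z=hλ):
  k1=λy_n ⇒ h·k1=z·y_n;  k2=λ(1+15/16z)y_n ⇒ h·k2=z(1+15/16z)y_n
  y_{n+1}/y_n = 1 + 1/2z + 1/2z(1+15/16z) = 1 + z + 15/32z²
  R(z) = 1 + z + 15/32z².

Boundary: |R(x)|=1, x<0.
x=-1.54: |R|=0.5717
R=1: x+15/32x²=0 ⇒ x=−32/15=-2.1333; min R=1−1/(4·15/32)=0.4667>−1
Confirm numerically:
  x=-1.398: |R|=0.51813 <1
  x=-1.160: |R|=0.47075 <1
  x=-1.143: |R|=0.46940 <1
  x=-2.618: |R|=1.59478 >1
  x=-2.550: |R|=1.49805 >1
  x=-2.204: |R|=1.07301 >1
Interval (-2.1333, 0).

left endpoint -2.1333.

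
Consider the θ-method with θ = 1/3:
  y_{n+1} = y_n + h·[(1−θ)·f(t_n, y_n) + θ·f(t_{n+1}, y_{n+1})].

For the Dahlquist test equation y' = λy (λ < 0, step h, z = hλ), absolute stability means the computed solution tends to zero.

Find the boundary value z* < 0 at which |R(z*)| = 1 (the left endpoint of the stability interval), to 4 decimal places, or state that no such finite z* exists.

z* = -6.0000.

On y'=λy, z=hλ:
  y_{n+1} = y_n + z·[2/3·y_n + 1/3·y_{n+1}] ⇒ (1 − 1/3z)y_{n+1} = (1 + 2/3z)y_n
  ⇒ R(z) = (1 + 2/3z)/(1 − 1/3z).

Boundary: |R(x)|=1, x<0.
x=-1.74: |R|=0.1013
R=−1: 1+2/3x = −1+1/3x ⇒ -1/3x=2 ⇒ x=2/(-1/3)=-6.0000
Confirm numerically:
  x=-5.506: |R|=0.94192 <1
  x=-3.126: |R|=0.53085 <1
  x=-2.712: |R|=0.42437 <1
  x=-6.535: |R|=1.05611 >1
  x=-6.456: |R|=1.04822 >1
  x=-6.421: |R|=1.04469 >1
So |R|<1 on (-6.0000, 0).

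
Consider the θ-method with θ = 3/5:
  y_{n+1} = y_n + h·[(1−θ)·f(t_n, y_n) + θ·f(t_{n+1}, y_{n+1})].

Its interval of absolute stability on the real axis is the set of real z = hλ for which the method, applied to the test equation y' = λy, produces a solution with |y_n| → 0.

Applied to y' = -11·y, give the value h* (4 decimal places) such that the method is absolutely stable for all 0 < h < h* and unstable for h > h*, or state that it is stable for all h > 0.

(−∞, 0) — no finite endpoint. Any h>0 works for λ=-11.

Test eqn y'=λy, z=hλ:
  y_{n+1} = y_n + z·[2/5·y_n + 3/5·y_{n+1}] ⇒ (1 − 3/5z)y_{n+1} = (1 + 2/5z)y_n
  R(z) = (1 + 2/5z)/(1 − 3/5z).

Solve |R(x)|<1 on ℝ⁻.
x=-0.73: |R|=0.4924
x=-2: |R|=0.0909
x=-10: |R|=0.4286
x=-100: |R|=0.6393
θ=3/5≥1/2 ⇒ |1+2/5x|<|1−3/5x| ∀x<0 ⇒ interval (−∞,0).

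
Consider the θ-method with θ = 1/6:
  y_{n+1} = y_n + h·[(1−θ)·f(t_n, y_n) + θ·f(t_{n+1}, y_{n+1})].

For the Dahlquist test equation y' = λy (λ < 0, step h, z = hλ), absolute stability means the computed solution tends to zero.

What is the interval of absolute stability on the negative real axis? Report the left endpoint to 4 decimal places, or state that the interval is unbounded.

(-3.0000, 0).

On y'=λy, z=hλ:
  y_{n+1} = y_n + z·[5/6·y_n + 1/6·y_{n+1}] ⇒ (1 − 1/6z)y_{n+1} = (1 + 5/6z)y_n
  R(z) = (1 + 5/6z)/(1 − 1/6z).

Find x<0 with |R(x)|<1.
x=-0.8: |R|=0.2941
R=−1: 1+5/6x = −1+1/6x ⇒ -2/3x=2 ⇒ x=2/(-2/3)=-3.0000
Confirm numerically:
  x=-2.132: |R|=0.57304 <1
  x=-2.077: |R|=0.54290 <1
  x=-1.796: |R|=0.38225 <1
  x=-3.442: |R|=1.18725 >1
  x=-3.220: |R|=1.09544 >1
  x=-3.047: |R|=1.02078 >1
So |R|<1 on (-3.0000, 0).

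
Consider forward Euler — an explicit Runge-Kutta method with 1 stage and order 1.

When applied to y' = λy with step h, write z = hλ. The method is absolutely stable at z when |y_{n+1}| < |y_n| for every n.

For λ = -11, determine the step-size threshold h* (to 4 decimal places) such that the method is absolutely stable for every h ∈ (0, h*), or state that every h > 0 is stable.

(-2.0000,0); λ=-11 ⇒ h* = 0.1818.

Test eqn y'=λy, z=hλ:
  order 1, 1-stage ⇒ R(z)=1+z
  (e.g. R(-0.96)=0.04000, |R|=0.04000)

Solve |R(x)|<1 on ℝ⁻.
x=-0.96: |R|=0.0400
|R(-1.86)|=0.8600 |R(-1.72)|=0.7200 |R(-1.59)|=0.5900
Bisect:
  x_lo=-2.5502 |R|=1.5502  x_hi=-0.2106 |R|=0.7894
  mid=-1.38036 |R|=0.38036 →hi
  mid=-1.96526 |R|=0.96526 →hi
  mid=-2.25772 |R|=1.25772 →lo
  mid=-2.11149 |R|=1.11149 →lo
  mid=-2.03838 |R|=1.03838 →lo
  mid=-2.00182 |R|=1.00182 →lo
  mid=-1.98354 |R|=0.98354 →hi
  mid=-1.99268 |R|=0.99268 →hi
  ...
  [-2.00011,-1.99996] ⇒ x*=-2.0000
So |R|<1 on (-2.0000, 0).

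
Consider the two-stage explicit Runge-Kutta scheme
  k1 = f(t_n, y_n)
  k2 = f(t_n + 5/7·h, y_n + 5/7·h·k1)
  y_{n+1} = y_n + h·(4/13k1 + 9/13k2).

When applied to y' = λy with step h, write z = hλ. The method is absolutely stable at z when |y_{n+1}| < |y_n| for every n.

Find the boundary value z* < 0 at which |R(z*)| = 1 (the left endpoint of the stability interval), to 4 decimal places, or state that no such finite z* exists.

With y'=λy (z=hλ):
  k1=λy_n ⇒ h·k1=z·y_n;  k2=λ(1+5/7z)y_n ⇒ h·k2=z(1+5/7z)y_n
  y_{n+1}/y_n = 1 + 4/13z + 9/13z(1+5/7z) = 1 + z + 45/91z²
  Hence R(z) = 1 + z + 45/91z².

Solve |R(x)|<1 on ℝ⁻.
x=-1.05: |R|=0.4952
R=1: x+45/91x²=0 ⇒ x=−91/45=-2.0222; min R=1−1/(4·45/91)=0.4944>−1
Confirm numerically:
  x=-1.454: |R|=0.59144 <1
  x=-1.276: |R|=0.52914 <1
  x=-1.203: |R|=0.51265 <1
  x=-1.033: |R|=0.49468 <1
  x=-2.577: |R|=1.70698 >1
  x=-2.499: |R|=1.58919 >1
  x=-2.049: |R|=1.02713 >1
Stable set (-2.0222, 0).

z* = -2.0222.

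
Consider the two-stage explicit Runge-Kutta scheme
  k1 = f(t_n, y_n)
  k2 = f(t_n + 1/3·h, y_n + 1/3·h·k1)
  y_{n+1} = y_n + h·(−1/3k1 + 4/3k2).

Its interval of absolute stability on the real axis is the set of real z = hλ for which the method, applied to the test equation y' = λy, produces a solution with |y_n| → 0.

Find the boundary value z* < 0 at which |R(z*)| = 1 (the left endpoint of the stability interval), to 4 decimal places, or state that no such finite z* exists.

With y'=λy (z=hλ):
  k1=λy_n ⇒ h·k1=z·y_n;  k2=λ(1+1/3z)y_n ⇒ h·k2=z(1+1/3z)y_n
  y_{n+1}/y_n = 1 − 1/3z + 4/3z(1+1/3z) = 1 + z + 4/9z²
  R(z) = 1 + z + 4/9z².

Boundary: |R(x)|=1, x<0.
x=-0.32: |R|=0.7255
R=1: x+4/9x²=0 ⇒ x=−9/4=-2.2500; min R=1−1/(4·4/9)=0.4375>−1
Confirm numerically:
  x=-1.588: |R|=0.53278 <1
  x=-1.481: |R|=0.49383 <1
  x=-1.051: |R|=0.43993 <1
  x=-2.607: |R|=1.41364 >1
  x=-2.340: |R|=1.09360 >1
  x=-2.312: |R|=1.06371 >1
So |R|<1 on (-2.2500, 0).

z* = -2.2500.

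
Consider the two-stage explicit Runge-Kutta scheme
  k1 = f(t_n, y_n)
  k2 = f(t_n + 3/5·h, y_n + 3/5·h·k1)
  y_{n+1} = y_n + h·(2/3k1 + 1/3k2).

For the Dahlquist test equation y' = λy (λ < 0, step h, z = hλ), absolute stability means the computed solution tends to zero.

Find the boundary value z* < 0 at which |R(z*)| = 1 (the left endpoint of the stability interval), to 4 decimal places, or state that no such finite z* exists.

left endpoint -5.0000.

Set f=λy, z=hλ:
  k1=λy_n ⇒ h·k1=z·y_n;  k2=λ(1+3/5z)y_n ⇒ h·k2=z(1+3/5z)y_n
  y_{n+1}/y_n = 1 + 2/3z + 1/3z(1+3/5z) = 1 + z + 1/5z²
  so R(z) = 1 + z + 1/5z².

Need |R(x)|<1, x<0.
x=-0.96: |R|=0.2243
R=1: x+1/5x²=0 ⇒ x=−5=-5.0000; min R=1−1/(4·1/5)=-0.2500>−1
Confirm numerically:
  x=-4.389: |R|=0.46366 <1
  x=-3.907: |R|=0.14593 <1
  x=-3.880: |R|=0.13088 <1
  x=-2.208: |R|=0.23295 <1
  x=-5.248: |R|=1.26030 >1
  x=-5.154: |R|=1.15874 >1
So |R|<1 on (-5.0000, 0).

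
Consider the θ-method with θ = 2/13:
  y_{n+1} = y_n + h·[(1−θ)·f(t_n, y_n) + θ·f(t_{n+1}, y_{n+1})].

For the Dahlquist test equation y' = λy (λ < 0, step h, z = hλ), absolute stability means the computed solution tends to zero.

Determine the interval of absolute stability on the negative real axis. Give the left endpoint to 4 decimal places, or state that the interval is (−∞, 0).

z∈(-2.8889,0).

Set f=λy, z=hλ:
  y_{n+1} = y_n + z·[11/13·y_n + 2/13·y_{n+1}] ⇒ (1 − 2/13z)y_{n+1} = (1 + 11/13z)y_n
  ⇒ R(z) = (1 + 11/13z)/(1 − 2/13z).

Solve |R(x)|<1 on ℝ⁻.
x=-0.85: |R|=0.2483
R=−1: 1+11/13x = −1+2/13x ⇒ -9/13x=2 ⇒ x=2/(-9/13)=-2.8889
Confirm numerically:
  x=-2.495: |R|=0.80295 <1
  x=-1.796: |R|=0.40718 <1
  x=-1.787: |R|=0.40165 <1
  x=-3.425: |R|=1.24307 >1
  x=-3.047: |R|=1.07453 >1
  x=-2.967: |R|=1.03713 >1
Interval (-2.8889, 0).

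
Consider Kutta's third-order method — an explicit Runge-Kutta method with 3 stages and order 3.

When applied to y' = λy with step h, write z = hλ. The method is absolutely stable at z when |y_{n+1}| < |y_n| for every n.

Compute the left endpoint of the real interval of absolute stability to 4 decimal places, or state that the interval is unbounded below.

On y'=λy, z=hλ:
  order 3, 3-stage ⇒ R(z)=1+z+z^2/2+z^3/6
  (e.g. R(-0.97)=0.34834, |R|=0.34834)

Solve |R(x)|<1 on ℝ⁻.
x=-0.97: |R|=0.3483
|R(-2.48)|=0.9470 |R(-0.63)|=0.5268 |R(-0.54)|=0.5796
Bisect:
  x_lo=-3.0318 |R|=2.0804  x_hi=-0.3688 |R|=0.6909
  mid=-1.70025 |R|=0.07402 →hi
  mid=-2.36600 |R|=0.77449 →hi
  mid=-2.69888 |R|=1.33332 →lo
  mid=-2.53244 |R|=1.03268 →lo
  mid=-2.44922 |R|=0.89856 →hi
  mid=-2.49083 |R|=0.96433 →hi
  mid=-2.51164 |R|=0.99818 →hi
  ...
  [-2.51277,-2.51261] ⇒ x*=-2.5127
Interval (-2.5127, 0).

left endpoint -2.5127.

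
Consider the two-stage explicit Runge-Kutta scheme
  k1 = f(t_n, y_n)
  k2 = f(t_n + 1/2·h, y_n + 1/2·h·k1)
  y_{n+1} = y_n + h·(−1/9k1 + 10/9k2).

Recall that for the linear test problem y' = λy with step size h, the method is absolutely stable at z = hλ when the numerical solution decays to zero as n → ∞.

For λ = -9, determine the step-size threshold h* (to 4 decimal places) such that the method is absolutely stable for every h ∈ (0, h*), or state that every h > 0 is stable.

(-1.8000,0); λ=-9 ⇒ h* = (9/5)/9 = 0.2000.

With y'=λy (z=hλ):
  k1=λy_n ⇒ h·k1=z·y_n;  k2=λ(1+1/2z)y_n ⇒ h·k2=z(1+1/2z)y_n
  y_{n+1}/y_n = 1 − 1/9z + 10/9z(1+1/2z) = 1 + z + 5/9z²
  ⇒ R(z) = 1 + z + 5/9z².

Boundary: |R(x)|=1, x<0.
x=-0.61: |R|=0.5967
R=1: x+5/9x²=0 ⇒ x=−9/5=-1.8000; min R=1−1/(4·5/9)=0.5500>−1
Confirm numerically:
  x=-1.683: |R|=0.89061 <1
  x=-1.543: |R|=0.77969 <1
  x=-0.970: |R|=0.55272 <1
  x=-0.775: |R|=0.55868 <1
  x=-2.340: |R|=1.70200 >1
  x=-2.023: |R|=1.25063 >1
  x=-1.922: |R|=1.13027 >1
Interval (-1.8000, 0).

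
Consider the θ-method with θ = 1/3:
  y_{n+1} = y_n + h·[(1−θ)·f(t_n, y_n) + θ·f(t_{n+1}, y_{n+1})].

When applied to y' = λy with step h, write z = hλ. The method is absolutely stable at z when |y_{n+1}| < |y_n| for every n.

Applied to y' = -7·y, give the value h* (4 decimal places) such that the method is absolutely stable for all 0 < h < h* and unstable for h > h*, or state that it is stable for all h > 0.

Test eqn y'=λy, z=hλ:
  y_{n+1} = y_n + z·[2/3·y_n + 1/3·y_{n+1}] ⇒ (1 − 1/3z)y_{n+1} = (1 + 2/3z)y_n
  R(z) = (1 + 2/3z)/(1 − 1/3z).

Boundary: |R(x)|=1, x<0.
x=-0.93: |R|=0.2901
R=−1: 1+2/3x = −1+1/3x ⇒ -1/3x=2 ⇒ x=2/(-1/3)=-6.0000
Confirm numerically:
  x=-4.365: |R|=0.77800 <1
  x=-4.031: |R|=0.71995 <1
  x=-2.987: |R|=0.49674 <1
  x=-2.672: |R|=0.41326 <1
  x=-6.537: |R|=1.05631 >1
  x=-6.371: |R|=1.03959 >1
  x=-6.231: |R|=1.02502 >1
So |R|<1 on (-6.0000, 0).

(-6.0000,0); λ=-7 ⇒ h* = (6)/7 = 0.8571.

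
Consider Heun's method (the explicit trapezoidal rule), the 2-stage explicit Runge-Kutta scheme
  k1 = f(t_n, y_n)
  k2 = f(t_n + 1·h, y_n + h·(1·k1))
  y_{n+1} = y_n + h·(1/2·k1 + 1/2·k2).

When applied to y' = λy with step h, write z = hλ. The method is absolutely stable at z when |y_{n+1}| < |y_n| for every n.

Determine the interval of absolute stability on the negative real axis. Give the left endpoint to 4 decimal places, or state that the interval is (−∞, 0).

On y'=λy, z=hλ:
  order 2, 2-stage ⇒ R(z)=1+z+z^2/2
  (e.g. R(-0.56)=0.59680, |R|=0.59680)

Solve |R(x)|<1 on ℝ⁻.
x=-0.56: |R|=0.5968
|R(-0.85)|=0.5112 |R(-0.8)|=0.5200 |R(-0.59)|=0.5840
Bisect:
  x_lo=-2.5327 |R|=1.6746  x_hi=-0.3094 |R|=0.7385
  mid=-1.42105 |R|=0.58864 →hi
  mid=-1.97687 |R|=0.97714 →hi
  mid=-2.25479 |R|=1.28724 →lo
  mid=-2.11583 |R|=1.12254 →lo
  mid=-2.04635 |R|=1.04743 →lo
  mid=-2.01161 |R|=1.01168 →lo
  mid=-1.99424 |R|=0.99426 →hi
  mid=-2.00293 |R|=1.00293 →lo
  mid=-1.99859 |R|=0.99859 →hi
  mid=-2.00076 |R|=1.00076 →lo
  ...
  [-2.00008,-1.99994] ⇒ x*=-2.0000
Interval (-2.0000, 0).

z∈(-2.0000,0).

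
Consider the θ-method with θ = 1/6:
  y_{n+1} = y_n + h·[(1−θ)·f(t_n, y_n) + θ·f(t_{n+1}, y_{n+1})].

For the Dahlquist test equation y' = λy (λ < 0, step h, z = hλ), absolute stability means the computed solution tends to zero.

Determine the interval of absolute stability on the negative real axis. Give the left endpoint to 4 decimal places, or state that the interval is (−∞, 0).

Set f=λy, z=hλ:
  y_{n+1} = y_n + z·[5/6·y_n + 1/6·y_{n+1}] ⇒ (1 − 1/6z)y_{n+1} = (1 + 5/6z)y_n
  Hence R(z) = (1 + 5/6z)/(1 − 1/6z).

Boundary: |R(x)|=1, x<0.
x=-0.92: |R|=0.2023
R=−1: 1+5/6x = −1+1/6x ⇒ -2/3x=2 ⇒ x=2/(-2/3)=-3.0000
Confirm numerically:
  x=-2.753: |R|=0.88712 <1
  x=-2.470: |R|=0.74970 <1
  x=-1.710: |R|=0.33074 <1
  x=-3.465: |R|=1.19651 >1
  x=-3.241: |R|=1.10432 >1
So |R|<1 on (-3.0000, 0).

z∈(-3.0000,0).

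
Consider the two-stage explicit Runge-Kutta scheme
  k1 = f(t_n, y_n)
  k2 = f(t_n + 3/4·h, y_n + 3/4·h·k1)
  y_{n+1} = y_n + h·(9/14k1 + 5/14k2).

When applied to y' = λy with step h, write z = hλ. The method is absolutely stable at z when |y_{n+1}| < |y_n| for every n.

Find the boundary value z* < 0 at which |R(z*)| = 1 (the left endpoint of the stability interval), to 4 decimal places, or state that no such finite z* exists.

Set f=λy, z=hλ:
  k1=λy_n ⇒ h·k1=z·y_n;  k2=λ(1+3/4z)y_n ⇒ h·k2=z(1+3/4z)y_n
  y_{n+1}/y_n = 1 + 9/14z + 5/14z(1+3/4z) = 1 + z + 15/56z²
  R(z) = 1 + z + 15/56z².

Boundary: |R(x)|=1, x<0.
x=-1.12: |R|=0.2160
R=1: x+15/56x²=0 ⇒ x=−56/15=-3.7333; min R=1−1/(4·15/56)=0.0667>−1
Confirm numerically:
  x=-2.992: |R|=0.40587 <1
  x=-2.035: |R|=0.07426 <1
  x=-1.668: |R|=0.07724 <1
  x=-3.925: |R|=1.20151 >1
  x=-3.806: |R|=1.07408 >1
Interval (-3.7333, 0).

z* = -3.7333.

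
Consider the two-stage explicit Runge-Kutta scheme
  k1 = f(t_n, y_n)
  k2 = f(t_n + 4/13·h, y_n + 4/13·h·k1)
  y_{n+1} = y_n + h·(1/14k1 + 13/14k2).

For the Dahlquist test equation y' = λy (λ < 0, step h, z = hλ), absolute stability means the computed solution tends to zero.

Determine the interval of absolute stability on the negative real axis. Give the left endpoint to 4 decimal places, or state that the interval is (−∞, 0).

(-3.5000, 0).

Test eqn y'=λy, z=hλ:
  k1=λy_n ⇒ h·k1=z·y_n;  k2=λ(1+4/13z)y_n ⇒ h·k2=z(1+4/13z)y_n
  y_{n+1}/y_n = 1 + 1/14z + 13/14z(1+4/13z) = 1 + z + 2/7z²
  Hence R(z) = 1 + z + 2/7z².

Need |R(x)|<1, x<0.
x=-1.15: |R|=0.2279
R=1: x+2/7x²=0 ⇒ x=−7/2=-3.5000; min R=1−1/(4·2/7)=0.1250>−1
Confirm numerically:
  x=-2.992: |R|=0.56573 <1
  x=-2.983: |R|=0.55937 <1
  x=-2.950: |R|=0.53643 <1
  x=-1.762: |R|=0.12504 <1
  x=-3.895: |R|=1.43958 >1
  x=-3.615: |R|=1.11878 >1
  x=-3.605: |R|=1.10815 >1
So |R|<1 on (-3.5000, 0).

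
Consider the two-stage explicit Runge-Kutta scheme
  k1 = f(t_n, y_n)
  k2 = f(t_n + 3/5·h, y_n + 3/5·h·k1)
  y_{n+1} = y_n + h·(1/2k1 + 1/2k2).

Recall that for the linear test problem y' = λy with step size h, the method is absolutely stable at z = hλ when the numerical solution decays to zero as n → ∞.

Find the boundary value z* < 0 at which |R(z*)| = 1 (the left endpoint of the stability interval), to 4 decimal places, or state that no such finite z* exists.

z* = -3.3333.

On y'=λy, z=hλ:
  k1=λy_n ⇒ h·k1=z·y_n;  k2=λ(1+3/5z)y_n ⇒ h·k2=z(1+3/5z)y_n
  y_{n+1}/y_n = 1 + 1/2z + 1/2z(1+3/5z) = 1 + z + 3/10z²
  ⇒ R(z) = 1 + z + 3/10z².

Find x<0 with |R(x)|<1.
x=-1.42: |R|=0.1849
R=1: x+3/10x²=0 ⇒ x=−10/3=-3.3333; min R=1−1/(4·3/10)=0.1667>−1
Confirm numerically:
  x=-3.199: |R|=0.87108 <1
  x=-3.171: |R|=0.84557 <1
  x=-2.799: |R|=0.55132 <1
  x=-2.469: |R|=0.35979 <1
  x=-3.738: |R|=1.45379 >1
  x=-3.732: |R|=1.44635 >1
  x=-3.431: |R|=1.10053 >1
Interval (-3.3333, 0).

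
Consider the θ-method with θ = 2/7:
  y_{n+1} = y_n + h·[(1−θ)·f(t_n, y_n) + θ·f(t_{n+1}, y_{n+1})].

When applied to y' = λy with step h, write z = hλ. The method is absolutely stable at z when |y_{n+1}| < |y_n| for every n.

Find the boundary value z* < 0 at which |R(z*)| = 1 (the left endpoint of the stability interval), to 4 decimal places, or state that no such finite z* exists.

On y'=λy, z=hλ:
  y_{n+1} = y_n + z·[5/7·y_n + 2/7·y_{n+1}] ⇒ (1 − 2/7z)y_{n+1} = (1 + 5/7z)y_n
  Hence R(z) = (1 + 5/7z)/(1 − 2/7z).

Solve |R(x)|<1 on ℝ⁻.
x=-0.81: |R|=0.3422
R=−1: 1+5/7x = −1+2/7x ⇒ -3/7x=2 ⇒ x=2/(-3/7)=-4.6667
Confirm numerically:
  x=-3.086: |R|=0.63999 <1
  x=-2.088: |R|=0.30780 <1
  x=-1.957: |R|=0.25518 <1
  x=-1.886: |R|=0.22558 <1
  x=-4.994: |R|=1.05781 >1
  x=-4.836: |R|=1.03047 >1
Interval (-4.6667, 0).

z* = -4.6667.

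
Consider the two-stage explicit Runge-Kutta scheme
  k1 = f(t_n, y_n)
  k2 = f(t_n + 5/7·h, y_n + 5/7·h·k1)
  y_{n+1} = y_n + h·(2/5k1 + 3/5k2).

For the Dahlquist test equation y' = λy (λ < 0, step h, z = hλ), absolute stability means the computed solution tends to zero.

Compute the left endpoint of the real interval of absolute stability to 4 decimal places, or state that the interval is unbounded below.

z* = -2.3333.

On y'=λy, z=hλ:
  k1=λy_n ⇒ h·k1=z·y_n;  k2=λ(1+5/7z)y_n ⇒ h·k2=z(1+5/7z)y_n
  y_{n+1}/y_n = 1 + 2/5z + 3/5z(1+5/7z) = 1 + z + 3/7z²
  so R(z) = 1 + z + 3/7z².

Solve |R(x)|<1 on ℝ⁻.
x=-0.76: |R|=0.4875
R=1: x+3/7x²=0 ⇒ x=−7/3=-2.3333; min R=1−1/(4·3/7)=0.4167>−1
Confirm numerically:
  x=-1.979: |R|=0.69947 <1
  x=-1.704: |R|=0.54041 <1
  x=-1.242: |R|=0.41910 <1
  x=-1.142: |R|=0.41693 <1
  x=-2.860: |R|=1.64554 >1
  x=-2.575: |R|=1.26670 >1
  x=-2.573: |R|=1.26428 >1
Stable set (-2.3333, 0).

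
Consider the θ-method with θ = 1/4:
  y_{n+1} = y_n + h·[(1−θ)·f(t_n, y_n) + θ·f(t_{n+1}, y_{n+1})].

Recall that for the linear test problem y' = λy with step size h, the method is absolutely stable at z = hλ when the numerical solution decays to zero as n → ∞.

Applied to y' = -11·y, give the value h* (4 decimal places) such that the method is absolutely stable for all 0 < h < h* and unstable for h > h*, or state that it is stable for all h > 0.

With y'=λy (z=hλ):
  y_{n+1} = y_n + z·[3/4·y_n + 1/4·y_{n+1}] ⇒ (1 − 1/4z)y_{n+1} = (1 + 3/4z)y_n
  Hence R(z) = (1 + 3/4z)/(1 − 1/4z).

Boundary: |R(x)|=1, x<0.
x=-0.69: |R|=0.4115
R=−1: 1+3/4x = −1+1/4x ⇒ -1/2x=2 ⇒ x=2/(-1/2)=-4.0000
Confirm numerically:
  x=-3.735: |R|=0.93148 <1
  x=-3.592: |R|=0.89252 <1
  x=-2.665: |R|=0.59940 <1
  x=-2.495: |R|=0.53657 <1
  x=-4.455: |R|=1.10763 >1
  x=-4.334: |R|=1.08015 >1
  x=-4.142: |R|=1.03488 >1
So |R|<1 on (-4.0000, 0).

(-4.0000,0); λ=-11 ⇒ h* = (4)/11 = 0.3636.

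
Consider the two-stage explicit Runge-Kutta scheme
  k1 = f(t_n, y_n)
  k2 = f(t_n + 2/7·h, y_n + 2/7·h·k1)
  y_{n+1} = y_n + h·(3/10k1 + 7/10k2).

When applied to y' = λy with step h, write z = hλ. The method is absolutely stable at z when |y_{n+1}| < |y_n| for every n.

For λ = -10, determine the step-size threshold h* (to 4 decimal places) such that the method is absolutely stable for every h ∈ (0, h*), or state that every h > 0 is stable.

(-5.0000,0); λ=-10 ⇒ h* = (5)/10 = 0.5000.

Set f=λy, z=hλ:
  k1=λy_n ⇒ h·k1=z·y_n;  k2=λ(1+2/7z)y_n ⇒ h·k2=z(1+2/7z)y_n
  y_{n+1}/y_n = 1 + 3/10z + 7/10z(1+2/7z) = 1 + z + 1/5z²
  so R(z) = 1 + z + 1/5z².

Boundary: |R(x)|=1, x<0.
x=-0.46: |R|=0.5823
R=1: x+1/5x²=0 ⇒ x=−5=-5.0000; min R=1−1/(4·1/5)=-0.2500>−1
Confirm numerically:
  x=-4.468: |R|=0.52460 <1
  x=-3.877: |R|=0.12923 <1
  x=-3.034: |R|=0.19297 <1
  x=-5.581: |R|=1.64851 >1
  x=-5.562: |R|=1.62517 >1
Interval (-5.0000, 0).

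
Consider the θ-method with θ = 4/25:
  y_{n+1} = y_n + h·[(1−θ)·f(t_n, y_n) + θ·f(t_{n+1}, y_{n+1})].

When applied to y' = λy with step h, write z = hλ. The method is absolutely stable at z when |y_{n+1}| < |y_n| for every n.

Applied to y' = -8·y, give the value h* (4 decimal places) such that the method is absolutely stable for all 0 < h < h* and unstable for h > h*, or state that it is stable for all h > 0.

(-2.9412,0); λ=-8 ⇒ h* = (50/17)/8 = 0.3676.

Test eqn y'=λy, z=hλ:
  y_{n+1} = y_n + z·[21/25·y_n + 4/25·y_{n+1}] ⇒ (1 − 4/25z)y_{n+1} = (1 + 21/25z)y_n
  Hence R(z) = (1 + 21/25z)/(1 − 4/25z).

Need |R(x)|<1, x<0.
x=-0.83: |R|=0.2673
R=−1: 1+21/25x = −1+4/25x ⇒ -17/25x=2 ⇒ x=2/(-17/25)=-2.9412
Confirm numerically:
  x=-2.480: |R|=0.77549 <1
  x=-2.360: |R|=0.71312 <1
  x=-2.070: |R|=0.55499 <1
  x=-3.388: |R|=1.19703 >1
  x=-3.322: |R|=1.16909 >1
So |R|<1 on (-2.9412, 0).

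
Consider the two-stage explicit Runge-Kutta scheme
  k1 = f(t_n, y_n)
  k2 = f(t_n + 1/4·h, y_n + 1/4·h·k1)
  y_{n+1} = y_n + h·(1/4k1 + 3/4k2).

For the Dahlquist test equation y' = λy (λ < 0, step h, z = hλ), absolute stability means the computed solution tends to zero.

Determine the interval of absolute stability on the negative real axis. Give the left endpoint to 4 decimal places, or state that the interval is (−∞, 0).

(-5.3333, 0).

Set f=λy, z=hλ:
  k1=λy_n ⇒ h·k1=z·y_n;  k2=λ(1+1/4z)y_n ⇒ h·k2=z(1+1/4z)y_n
  y_{n+1}/y_n = 1 + 1/4z + 3/4z(1+1/4z) = 1 + z + 3/16z²
  R(z) = 1 + z + 3/16z².

Need |R(x)|<1, x<0.
x=-0.93: |R|=0.2322
R=1: x+3/16x²=0 ⇒ x=−16/3=-5.3333; min R=1−1/(4·3/16)=-0.3333>−1
Confirm numerically:
  x=-4.591: |R|=0.36099 <1
  x=-3.067: |R|=0.30328 <1
  x=-2.817: |R|=0.32910 <1
  x=-2.707: |R|=0.33303 <1
  x=-5.777: |R|=1.48057 >1
  x=-5.398: |R|=1.06545 >1
Interval (-5.3333, 0).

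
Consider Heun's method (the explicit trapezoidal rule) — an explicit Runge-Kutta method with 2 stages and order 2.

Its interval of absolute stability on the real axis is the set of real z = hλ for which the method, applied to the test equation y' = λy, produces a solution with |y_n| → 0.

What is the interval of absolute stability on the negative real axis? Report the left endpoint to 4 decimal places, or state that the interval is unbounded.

(-2.0000, 0).

Test eqn y'=λy, z=hλ:
  order 2, 2-stage ⇒ R(z)=1+z+z^2/2
  (e.g. R(-0.31)=0.73805, |R|=0.73805)

Solve |R(x)|<1 on ℝ⁻.
x=-0.31: |R|=0.7380
|R(-2.27)|=1.3064 |R(-1.78)|=0.8042 |R(-0.53)|=0.6104
Bisect:
  x_lo=-2.4327 |R|=1.5264  x_hi=-0.3987 |R|=0.6808
  mid=-1.41570 |R|=0.58640 →hi
  mid=-1.92422 |R|=0.92709 →hi
  mid=-2.17848 |R|=1.19441 →lo
  mid=-2.05135 |R|=1.05267 →lo
  mid=-1.98779 |R|=0.98786 →hi
  mid=-2.01957 |R|=1.01976 →lo
  mid=-2.00368 |R|=1.00369 →lo
  mid=-1.99573 |R|=0.99574 →hi
  ...
  [-2.00008,-1.99996] ⇒ x*=-2.0000
Interval (-2.0000, 0).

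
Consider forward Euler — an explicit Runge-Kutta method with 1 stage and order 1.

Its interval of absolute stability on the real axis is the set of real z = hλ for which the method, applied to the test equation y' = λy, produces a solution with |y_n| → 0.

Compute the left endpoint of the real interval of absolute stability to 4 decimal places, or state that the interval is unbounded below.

Set f=λy, z=hλ:
  order 1, 1-stage ⇒ R(z)=1+z
  (e.g. R(-1.4)=-0.40000, |R|=0.40000)

Find x<0 with |R(x)|<1.
x=-1.4: |R|=0.4000
|R(-2.11)|=1.1100 |R(-1.39)|=0.3900 |R(-1.21)|=0.2100
Bisect:
  x_lo=-2.6958 |R|=1.6958  x_hi=-0.3700 |R|=0.6300
  mid=-1.53289 |R|=0.53289 →hi
  mid=-2.11435 |R|=1.11435 →lo
  mid=-1.82362 |R|=0.82362 →hi
  mid=-1.96898 |R|=0.96898 →hi
  mid=-2.04166 |R|=1.04166 →lo
  mid=-2.00532 |R|=1.00532 →lo
  mid=-1.98715 |R|=0.98715 →hi
  mid=-1.99624 |R|=0.99624 →hi
  mid=-2.00078 |R|=1.00078 →lo
  mid=-1.99851 |R|=0.99851 →hi
  ...
  [-2.00007,-1.99993] ⇒ x*=-2.0000
So |R|<1 on (-2.0000, 0).

left endpoint -2.0000.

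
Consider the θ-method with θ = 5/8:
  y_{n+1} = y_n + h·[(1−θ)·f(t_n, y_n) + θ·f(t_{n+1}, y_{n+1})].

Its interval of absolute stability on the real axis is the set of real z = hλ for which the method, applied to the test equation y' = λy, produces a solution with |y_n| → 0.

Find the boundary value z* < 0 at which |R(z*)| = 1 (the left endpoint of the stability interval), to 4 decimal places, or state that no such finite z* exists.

interval (−∞, 0).

On y'=λy, z=hλ:
  y_{n+1} = y_n + z·[3/8·y_n + 5/8·y_{n+1}] ⇒ (1 − 5/8z)y_{n+1} = (1 + 3/8z)y_n
  ⇒ R(z) = (1 + 3/8z)/(1 − 5/8z).

Need |R(x)|<1, x<0.
x=-0.48: |R|=0.6308
x=-2: |R|=0.1111
x=-10: |R|=0.3793
x=-100: |R|=0.5748
θ=5/8≥1/2 ⇒ |1+3/8x|<|1−5/8x| ∀x<0 ⇒ unbounded interval.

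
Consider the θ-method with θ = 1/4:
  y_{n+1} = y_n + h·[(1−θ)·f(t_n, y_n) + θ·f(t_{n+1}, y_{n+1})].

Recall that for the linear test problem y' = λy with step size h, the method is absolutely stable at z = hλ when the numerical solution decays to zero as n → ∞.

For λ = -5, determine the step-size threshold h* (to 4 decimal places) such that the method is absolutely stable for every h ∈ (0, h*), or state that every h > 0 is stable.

(-4.0000,0); λ=-5 ⇒ h* = (4)/5 = 0.8000.

With y'=λy (z=hλ):
  y_{n+1} = y_n + z·[3/4·y_n + 1/4·y_{n+1}] ⇒ (1 − 1/4z)y_{n+1} = (1 + 3/4z)y_n
  so R(z) = (1 + 3/4z)/(1 − 1/4z).

Need |R(x)|<1, x<0.
x=-0.61: |R|=0.4707
R=−1: 1+3/4x = −1+1/4x ⇒ -1/2x=2 ⇒ x=2/(-1/2)=-4.0000
Confirm numerically:
  x=-3.762: |R|=0.93868 <1
  x=-2.680: |R|=0.60479 <1
  x=-2.342: |R|=0.47714 <1
  x=-4.136: |R|=1.03343 >1
  x=-4.101: |R|=1.02494 >1
So |R|<1 on (-4.0000, 0).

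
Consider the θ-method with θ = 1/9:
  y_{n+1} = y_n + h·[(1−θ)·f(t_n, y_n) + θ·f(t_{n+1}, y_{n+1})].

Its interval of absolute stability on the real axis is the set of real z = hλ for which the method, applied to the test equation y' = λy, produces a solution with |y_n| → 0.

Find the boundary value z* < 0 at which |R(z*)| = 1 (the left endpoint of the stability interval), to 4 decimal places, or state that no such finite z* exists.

On y'=λy, z=hλ:
  y_{n+1} = y_n + z·[8/9·y_n + 1/9·y_{n+1}] ⇒ (1 − 1/9z)y_{n+1} = (1 + 8/9z)y_n
  so R(z) = (1 + 8/9z)/(1 − 1/9z).

Solve |R(x)|<1 on ℝ⁻.
x=-0.8: |R|=0.2653
R=−1: 1+8/9x = −1+1/9x ⇒ -7/9x=2 ⇒ x=2/(-7/9)=-2.5714
Confirm numerically:
  x=-2.317: |R|=0.84263 <1
  x=-2.277: |R|=0.81724 <1
  x=-1.888: |R|=0.56062 <1
  x=-1.170: |R|=0.03540 <1
  x=-3.033: |R|=1.26851 >1
  x=-2.797: |R|=1.13385 >1
So |R|<1 on (-2.5714, 0).

left endpoint -2.5714.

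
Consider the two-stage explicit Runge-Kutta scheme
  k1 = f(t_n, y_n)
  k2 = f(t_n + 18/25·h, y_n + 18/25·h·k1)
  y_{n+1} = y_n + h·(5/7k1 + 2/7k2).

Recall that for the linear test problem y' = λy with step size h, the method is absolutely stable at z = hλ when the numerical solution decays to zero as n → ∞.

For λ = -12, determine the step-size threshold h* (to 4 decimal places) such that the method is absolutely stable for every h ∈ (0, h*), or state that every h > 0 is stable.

On y'=λy, z=hλ:
  k1=λy_n ⇒ h·k1=z·y_n;  k2=λ(1+18/25z)y_n ⇒ h·k2=z(1+18/25z)y_n
  y_{n+1}/y_n = 1 + 5/7z + 2/7z(1+18/25z) = 1 + z + 36/175z²
  R(z) = 1 + z + 36/175z².

Solve |R(x)|<1 on ℝ⁻.
x=-0.6: |R|=0.4741
R=1: x+36/175x²=0 ⇒ x=−175/36=-4.8611; min R=1−1/(4·36/175)=-0.2153>−1
Confirm numerically:
  x=-4.107: |R|=0.36288 <1
  x=-2.856: |R|=0.17804 <1
  x=-2.544: |R|=0.21263 <1
  x=-5.253: |R|=1.42348 >1
  x=-5.178: |R|=1.33755 >1
So |R|<1 on (-4.8611, 0).

(-4.8611,0); λ=-12 ⇒ h* = (175/36)/12 = 0.4051.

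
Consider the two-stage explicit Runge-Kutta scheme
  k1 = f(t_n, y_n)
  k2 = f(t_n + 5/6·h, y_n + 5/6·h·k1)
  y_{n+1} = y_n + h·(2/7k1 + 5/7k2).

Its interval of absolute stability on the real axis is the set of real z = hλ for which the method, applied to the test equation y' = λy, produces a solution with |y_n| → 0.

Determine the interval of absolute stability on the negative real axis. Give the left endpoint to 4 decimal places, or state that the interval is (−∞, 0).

(-1.6800, 0).

With y'=λy (z=hλ):
  k1=λy_n ⇒ h·k1=z·y_n;  k2=λ(1+5/6z)y_n ⇒ h·k2=z(1+5/6z)y_n
  y_{n+1}/y_n = 1 + 2/7z + 5/7z(1+5/6z) = 1 + z + 25/42z²
  Hence R(z) = 1 + z + 25/42z².

Solve |R(x)|<1 on ℝ⁻.
x=-1.29: |R|=0.7005
R=1: x+25/42x²=0 ⇒ x=−42/25=-1.6800; min R=1−1/(4·25/42)=0.5800>−1
Confirm numerically:
  x=-1.475: |R|=0.82001 <1
  x=-1.436: |R|=0.79144 <1
  x=-1.148: |R|=0.63647 <1
  x=-0.878: |R|=0.58086 <1
  x=-2.170: |R|=1.63292 >1
  x=-2.021: |R|=1.41021 >1
Stable set (-1.6800, 0).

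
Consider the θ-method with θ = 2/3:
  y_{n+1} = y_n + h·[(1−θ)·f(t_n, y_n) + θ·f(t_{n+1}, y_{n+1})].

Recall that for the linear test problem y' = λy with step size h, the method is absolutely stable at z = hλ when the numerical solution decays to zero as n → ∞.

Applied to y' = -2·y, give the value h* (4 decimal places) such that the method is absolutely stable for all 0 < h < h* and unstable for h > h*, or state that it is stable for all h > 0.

With y'=λy (z=hλ):
  y_{n+1} = y_n + z·[1/3·y_n + 2/3·y_{n+1}] ⇒ (1 − 2/3z)y_{n+1} = (1 + 1/3z)y_n
  ⇒ R(z) = (1 + 1/3z)/(1 − 2/3z).

Solve |R(x)|<1 on ℝ⁻.
x=-0.34: |R|=0.7228
x=-2: |R|=0.1429
x=-10: |R|=0.3043
x=-100: |R|=0.4778
θ=2/3≥1/2 ⇒ |1+1/3x|<|1−2/3x| ∀x<0 ⇒ interval (−∞,0).

interval (−∞, 0). Any h>0 works for λ=-2.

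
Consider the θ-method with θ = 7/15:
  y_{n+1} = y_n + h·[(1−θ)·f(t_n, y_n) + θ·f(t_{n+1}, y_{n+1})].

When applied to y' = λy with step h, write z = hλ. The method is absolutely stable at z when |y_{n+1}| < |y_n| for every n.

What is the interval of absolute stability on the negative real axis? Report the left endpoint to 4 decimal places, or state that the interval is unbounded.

z∈(-30.0000,0).

With y'=λy (z=hλ):
  y_{n+1} = y_n + z·[8/15·y_n + 7/15·y_{n+1}] ⇒ (1 − 7/15z)y_{n+1} = (1 + 8/15z)y_n
  ⇒ R(z) = (1 + 8/15z)/(1 − 7/15z).

Need |R(x)|<1, x<0.
x=-0.6: |R|=0.5312
R=−1: 1+8/15x = −1+7/15x ⇒ -1/15x=2 ⇒ x=2/(-1/15)=-30.0000
Confirm numerically:
  x=-29.792: |R|=0.99907 <1
  x=-28.302: |R|=0.99203 <1
  x=-24.815: |R|=0.97252 <1
  x=-21.110: |R|=0.94538 <1
  x=-30.580: |R|=1.00253 >1
  x=-30.060: |R|=1.00027 >1
Stable set (-30.0000, 0).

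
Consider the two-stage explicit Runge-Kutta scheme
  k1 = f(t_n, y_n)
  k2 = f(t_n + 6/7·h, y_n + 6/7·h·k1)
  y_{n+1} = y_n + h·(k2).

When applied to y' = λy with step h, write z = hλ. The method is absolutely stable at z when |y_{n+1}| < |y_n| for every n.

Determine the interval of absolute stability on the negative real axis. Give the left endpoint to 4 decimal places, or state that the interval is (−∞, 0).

On y'=λy, z=hλ:
  k1=λy_n ⇒ h·k1=z·y_n;  k2=λ(1+6/7z)y_n ⇒ h·k2=z(1+6/7z)y_n
  y_{n+1}/y_n = 1 + z(1+6/7z) = 1 + z + 6/7z²
  Hence R(z) = 1 + z + 6/7z².

Solve |R(x)|<1 on ℝ⁻.
x=-1.74: |R|=1.8551
R=1: x+6/7x²=0 ⇒ x=−7/6=-1.1667; min R=1−1/(4·6/7)=0.7083>−1
Confirm numerically:
  x=-1.124: |R|=0.95889 <1
  x=-0.877: |R|=0.78225 <1
  x=-0.639: |R|=0.71099 <1
  x=-0.500: |R|=0.71429 <1
  x=-1.418: |R|=1.30548 >1
  x=-1.242: |R|=1.08020 >1
Interval (-1.1667, 0).

z∈(-1.1667,0).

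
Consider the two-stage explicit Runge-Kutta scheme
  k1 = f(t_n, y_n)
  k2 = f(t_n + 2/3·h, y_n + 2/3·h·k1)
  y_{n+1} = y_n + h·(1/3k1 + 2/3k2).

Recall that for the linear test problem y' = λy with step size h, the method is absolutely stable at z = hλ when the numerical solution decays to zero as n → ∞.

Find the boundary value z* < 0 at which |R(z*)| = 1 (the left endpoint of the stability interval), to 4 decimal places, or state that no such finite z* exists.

z* = -2.2500.

With y'=λy (z=hλ):
  k1=λy_n ⇒ h·k1=z·y_n;  k2=λ(1+2/3z)y_n ⇒ h·k2=z(1+2/3z)y_n
  y_{n+1}/y_n = 1 + 1/3z + 2/3z(1+2/3z) = 1 + z + 4/9z²
  Hence R(z) = 1 + z + 4/9z².

Solve |R(x)|<1 on ℝ⁻.
x=-0.95: |R|=0.4511
R=1: x+4/9x²=0 ⇒ x=−9/4=-2.2500; min R=1−1/(4·4/9)=0.4375>−1
Confirm numerically:
  x=-1.899: |R|=0.70376 <1
  x=-1.782: |R|=0.62934 <1
  x=-1.582: |R|=0.53032 <1
  x=-1.578: |R|=0.52870 <1
  x=-2.799: |R|=1.68296 >1
  x=-2.434: |R|=1.19905 >1
  x=-2.408: |R|=1.16910 >1
Interval (-2.2500, 0).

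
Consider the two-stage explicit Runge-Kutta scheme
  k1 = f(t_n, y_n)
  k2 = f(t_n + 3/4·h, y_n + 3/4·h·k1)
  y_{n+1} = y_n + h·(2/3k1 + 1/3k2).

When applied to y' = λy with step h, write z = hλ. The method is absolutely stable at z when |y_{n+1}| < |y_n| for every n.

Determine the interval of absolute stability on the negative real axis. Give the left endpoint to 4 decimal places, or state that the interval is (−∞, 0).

With y'=λy (z=hλ):
  k1=λy_n ⇒ h·k1=z·y_n;  k2=λ(1+3/4z)y_n ⇒ h·k2=z(1+3/4z)y_n
  y_{n+1}/y_n = 1 + 2/3z + 1/3z(1+3/4z) = 1 + z + 1/4z²
  Hence R(z) = 1 + z + 1/4z².

Solve |R(x)|<1 on ℝ⁻.
x=-0.39: |R|=0.6480
R=1: x+1/4x²=0 ⇒ x=−4=-4.0000; min R=1−1/(4·1/4)=0.0000>−1
Confirm numerically:
  x=-3.772: |R|=0.78500 <1
  x=-3.109: |R|=0.30747 <1
  x=-2.788: |R|=0.15524 <1
  x=-1.686: |R|=0.02465 <1
  x=-4.440: |R|=1.48840 >1
  x=-4.405: |R|=1.44601 >1
So |R|<1 on (-4.0000, 0).

(-4.0000, 0).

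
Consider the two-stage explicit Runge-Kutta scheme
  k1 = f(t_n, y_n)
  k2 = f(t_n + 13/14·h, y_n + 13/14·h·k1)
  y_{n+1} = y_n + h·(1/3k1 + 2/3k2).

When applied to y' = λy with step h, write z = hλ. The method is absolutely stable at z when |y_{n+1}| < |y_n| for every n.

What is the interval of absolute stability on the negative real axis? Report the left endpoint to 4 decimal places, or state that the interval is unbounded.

z∈(-1.6154,0).

With y'=λy (z=hλ):
  k1=λy_n ⇒ h·k1=z·y_n;  k2=λ(1+13/14z)y_n ⇒ h·k2=z(1+13/14z)y_n
  y_{n+1}/y_n = 1 + 1/3z + 2/3z(1+13/14z) = 1 + z + 13/21z²
  Hence R(z) = 1 + z + 13/21z².

Solve |R(x)|<1 on ℝ⁻.
x=-0.66: |R|=0.6097
R=1: x+13/21x²=0 ⇒ x=−21/13=-1.6154; min R=1−1/(4·13/21)=0.5962>−1
Confirm numerically:
  x=-1.213: |R|=0.69785 <1
  x=-0.869: |R|=0.59848 <1
  x=-0.839: |R|=0.59676 <1
  x=-2.155: |R|=1.71987 >1
  x=-2.115: |R|=1.65414 >1
Stable set (-1.6154, 0).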